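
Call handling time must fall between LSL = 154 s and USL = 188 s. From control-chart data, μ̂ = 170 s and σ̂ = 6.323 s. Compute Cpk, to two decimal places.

Cpu = (USL − μ̂) / (3σ̂) = (188 − 170) / (3 × 6.323) = 0.9489; Cpl = (μ̂ − LSL) / (3σ̂) = (170 − 154) / (3 × 6.323) = 0.8435; Cpk = min(Cpu, Cpl) = 0.8435

0.84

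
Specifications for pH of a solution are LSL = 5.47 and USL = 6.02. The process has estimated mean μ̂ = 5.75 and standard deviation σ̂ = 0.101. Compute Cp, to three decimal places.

0.908

Cp = (USL − LSL) / (6σ̂) = (6.02 − 5.47) / (6 × 0.101) = 0.5500 / 0.6060 = 0.9076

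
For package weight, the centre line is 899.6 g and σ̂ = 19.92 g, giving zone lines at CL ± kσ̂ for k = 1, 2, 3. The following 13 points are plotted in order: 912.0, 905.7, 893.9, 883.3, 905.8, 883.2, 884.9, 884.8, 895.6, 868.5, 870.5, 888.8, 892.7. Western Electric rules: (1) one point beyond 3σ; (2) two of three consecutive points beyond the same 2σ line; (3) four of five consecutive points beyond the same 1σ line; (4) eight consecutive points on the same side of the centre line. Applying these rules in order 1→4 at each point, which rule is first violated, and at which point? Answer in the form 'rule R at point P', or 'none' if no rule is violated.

Zone of each point (C = within 1σ̂, B = 1σ̂–2σ̂, A = 2σ̂–3σ̂, * = beyond 3σ̂; sign = side of CL): 1:+C, 2:+C, 3:-C, 4:-C, 5:+C, 6:-C, 7:-C, 8:-C, 9:-C, 10:-B, 11:-B, 12:-C, 13:-C
Rule 4 (eight consecutive points on the same side of the centre line) is satisfied at point 13.

rule 4 at point 13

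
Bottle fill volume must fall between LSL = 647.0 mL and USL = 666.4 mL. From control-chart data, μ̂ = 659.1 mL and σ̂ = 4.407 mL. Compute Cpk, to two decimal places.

Cpu = (USL − μ̂) / (3σ̂) = (666.4 − 659.1) / (3 × 4.407) = 0.5522; Cpl = (μ̂ − LSL) / (3σ̂) = (659.1 − 647.0) / (3 × 4.407) = 0.9152; Cpk = min(Cpu, Cpl) = 0.5522

0.55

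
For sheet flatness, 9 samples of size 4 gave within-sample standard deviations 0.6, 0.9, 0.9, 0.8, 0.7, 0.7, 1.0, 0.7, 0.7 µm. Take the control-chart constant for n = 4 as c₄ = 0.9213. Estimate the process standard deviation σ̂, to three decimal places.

0.844

s̄ = (0.6 + 0.9 + 0.9 + 0.8 + 0.7 + 0.7 + 1.0 + 0.7 + 0.7) / 9 = 0.7778
σ̂ = s̄ / c₄ = 0.7778 / 0.9213 = 0.8442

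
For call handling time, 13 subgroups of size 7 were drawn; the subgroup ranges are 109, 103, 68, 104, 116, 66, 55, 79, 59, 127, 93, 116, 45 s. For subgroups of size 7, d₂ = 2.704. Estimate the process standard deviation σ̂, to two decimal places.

32.43

R̄ = (109 + 103 + 68 + 104 + 116 + 66 + 55 + 79 + 59 + 127 + 93 + 116 + 45) / 13 = 87.6923
σ̂ = R̄ / d₂ = 87.6923 / 2.704 = 32.4306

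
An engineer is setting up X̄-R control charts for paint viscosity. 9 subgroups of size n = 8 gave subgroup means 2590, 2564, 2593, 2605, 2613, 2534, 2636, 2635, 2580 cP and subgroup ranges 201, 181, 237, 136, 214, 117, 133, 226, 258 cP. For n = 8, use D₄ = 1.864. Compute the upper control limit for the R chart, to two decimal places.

R̄ = (201 + 181 + 237 + 136 + 214 + 117 + 133 + 226 + 258) / 9 = 1703.0000 / 9 = 189.2222
UCL_R = D₄·R̄ = 1.864 × 189.2222 = 352.7102

352.71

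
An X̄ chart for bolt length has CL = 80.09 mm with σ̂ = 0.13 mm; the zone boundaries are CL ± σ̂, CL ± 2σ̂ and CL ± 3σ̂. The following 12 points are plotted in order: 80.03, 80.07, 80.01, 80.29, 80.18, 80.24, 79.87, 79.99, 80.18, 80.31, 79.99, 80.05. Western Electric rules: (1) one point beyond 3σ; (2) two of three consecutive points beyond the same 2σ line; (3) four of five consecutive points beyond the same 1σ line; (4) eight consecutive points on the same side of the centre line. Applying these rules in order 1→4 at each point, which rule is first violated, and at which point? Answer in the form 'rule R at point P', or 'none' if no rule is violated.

none

Zone of each point (C = within 1σ̂, B = 1σ̂–2σ̂, A = 2σ̂–3σ̂, * = beyond 3σ̂; sign = side of CL): 1:-C, 2:-C, 3:-C, 4:+B, 5:+C, 6:+B, 7:-B, 8:-C, 9:+C, 10:+B, 11:-C, 12:-C
No rule fires across all 12 points.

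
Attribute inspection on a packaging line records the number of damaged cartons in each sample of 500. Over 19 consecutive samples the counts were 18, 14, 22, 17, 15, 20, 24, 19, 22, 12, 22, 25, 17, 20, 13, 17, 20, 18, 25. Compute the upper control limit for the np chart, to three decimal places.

p̄ = Σdᵢ / (k·n) = 360 / (19 × 500) = 0.03789
UCL = np̄ + 3·√(np̄(1−p̄)) = 18.9474 + 3 × √(18.9474×0.96211) = 18.9474 + 3 × 4.2696 = 31.7561

31.756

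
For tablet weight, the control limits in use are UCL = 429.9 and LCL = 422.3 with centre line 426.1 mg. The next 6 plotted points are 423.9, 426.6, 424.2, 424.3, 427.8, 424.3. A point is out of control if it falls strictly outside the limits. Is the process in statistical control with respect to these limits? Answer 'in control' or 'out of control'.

All 6 points lie within [422.3, 429.9].

in control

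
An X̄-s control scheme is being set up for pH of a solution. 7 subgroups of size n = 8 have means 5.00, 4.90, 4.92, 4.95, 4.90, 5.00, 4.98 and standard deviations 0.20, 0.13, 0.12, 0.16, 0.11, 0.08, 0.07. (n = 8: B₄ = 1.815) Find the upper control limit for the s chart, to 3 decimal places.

0.226

s̄ = (0.20 + 0.13 + 0.12 + 0.16 + 0.11 + 0.08 + 0.07) / 7 = 0.1243
UCL_s = B₄·s̄ = 1.815 × 0.1243 = 0.2256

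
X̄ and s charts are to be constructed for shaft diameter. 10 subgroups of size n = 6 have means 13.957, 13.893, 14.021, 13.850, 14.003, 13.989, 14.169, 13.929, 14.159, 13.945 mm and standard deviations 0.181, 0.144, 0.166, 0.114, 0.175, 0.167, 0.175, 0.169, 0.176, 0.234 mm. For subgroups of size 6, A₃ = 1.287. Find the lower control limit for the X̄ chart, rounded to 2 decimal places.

13.77

X̄̄ = (13.957 + 13.893 + 14.021 + 13.850 + 14.003 + 13.989 + 14.169 + 13.929 + 14.159 + 13.945) / 10 = 13.9915
s̄ = (0.181 + 0.144 + 0.166 + 0.114 + 0.175 + 0.167 + 0.175 + 0.169 + 0.176 + 0.234) / 10 = 0.1701
LCL = X̄̄ − A₃·s̄ = 13.9915 − 1.287 × 0.1701 = 13.7726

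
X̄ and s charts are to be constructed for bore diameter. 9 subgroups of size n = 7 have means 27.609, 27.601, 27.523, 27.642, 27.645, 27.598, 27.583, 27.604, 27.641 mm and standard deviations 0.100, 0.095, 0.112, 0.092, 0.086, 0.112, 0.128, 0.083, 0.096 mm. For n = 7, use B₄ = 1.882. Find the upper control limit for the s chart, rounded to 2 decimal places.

0.19

s̄ = (0.100 + 0.095 + 0.112 + 0.092 + 0.086 + 0.112 + 0.128 + 0.083 + 0.096) / 9 = 0.1004
UCL_s = B₄·s̄ = 1.882 × 0.1004 = 0.1890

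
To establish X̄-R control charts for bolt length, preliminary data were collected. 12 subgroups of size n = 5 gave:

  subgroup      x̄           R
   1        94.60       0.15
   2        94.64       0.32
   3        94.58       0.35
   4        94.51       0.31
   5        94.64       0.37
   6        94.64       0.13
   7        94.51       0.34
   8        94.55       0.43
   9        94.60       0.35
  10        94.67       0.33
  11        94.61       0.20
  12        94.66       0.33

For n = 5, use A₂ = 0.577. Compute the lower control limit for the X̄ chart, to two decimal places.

94.43

X̄̄ = (94.60 + 94.64 + 94.58 + 94.51 + 94.64 + 94.64 + 94.51 + 94.55 + 94.60 + 94.67 + 94.61 + 94.66) / 12 = 1135.2100 / 12 = 94.6008
R̄ = (0.15 + 0.32 + 0.35 + 0.31 + 0.37 + 0.13 + 0.34 + 0.43 + 0.35 + 0.33 + 0.20 + 0.33) / 12 = 3.6100 / 12 = 0.3008
LCL = X̄̄ − A₂·R̄ = 94.6008 − 0.577 × 0.3008 = 94.4273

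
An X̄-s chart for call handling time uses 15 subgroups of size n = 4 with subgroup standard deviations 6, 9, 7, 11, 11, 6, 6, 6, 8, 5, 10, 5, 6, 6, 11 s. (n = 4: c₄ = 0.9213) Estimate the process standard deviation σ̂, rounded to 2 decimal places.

s̄ = (6 + 9 + 7 + 11 + 11 + 6 + 6 + 6 + 8 + 5 + 10 + 5 + 6 + 6 + 11) / 15 = 7.5333
σ̂ = s̄ / c₄ = 7.5333 / 0.9213 = 8.1769

8.18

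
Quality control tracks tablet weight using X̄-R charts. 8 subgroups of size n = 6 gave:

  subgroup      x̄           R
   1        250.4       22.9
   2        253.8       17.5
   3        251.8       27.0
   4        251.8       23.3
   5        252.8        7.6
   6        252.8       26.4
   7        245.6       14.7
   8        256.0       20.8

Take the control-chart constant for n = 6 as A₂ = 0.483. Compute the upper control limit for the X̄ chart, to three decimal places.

261.547

X̄̄ = (250.4 + 253.8 + 251.8 + 251.8 + 252.8 + 252.8 + 245.6 + 256.0) / 8 = 2015.0000 / 8 = 251.8750
R̄ = (22.9 + 17.5 + 27.0 + 23.3 + 7.6 + 26.4 + 14.7 + 20.8) / 8 = 160.2000 / 8 = 20.0250
UCL = X̄̄ + A₂·R̄ = 251.8750 + 0.483 × 20.0250 = 261.5471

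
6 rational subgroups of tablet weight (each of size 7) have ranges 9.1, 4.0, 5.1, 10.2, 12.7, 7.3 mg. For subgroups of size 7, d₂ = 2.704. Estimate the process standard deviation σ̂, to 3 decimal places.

2.983

R̄ = (9.1 + 4.0 + 5.1 + 10.2 + 12.7 + 7.3) / 6 = 8.0667
σ̂ = R̄ / d₂ = 8.0667 / 2.704 = 2.9832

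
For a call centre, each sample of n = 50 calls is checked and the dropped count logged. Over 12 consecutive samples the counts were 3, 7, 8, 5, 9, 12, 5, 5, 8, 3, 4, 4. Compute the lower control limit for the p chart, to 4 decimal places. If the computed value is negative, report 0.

p̄ = Σdᵢ / (k·n) = 73 / (12 × 50) = 0.12167
LCL = p̄ − 3·√(p̄(1−p̄)/n) = 0.12167 − 3 × 0.04623 = -0.01703 → 0 (negative, so LCL = 0)

0.0000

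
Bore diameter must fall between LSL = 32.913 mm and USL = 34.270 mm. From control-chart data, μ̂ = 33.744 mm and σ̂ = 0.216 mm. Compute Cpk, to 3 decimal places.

0.812

Cpu = (USL − μ̂) / (3σ̂) = (34.270 − 33.744) / (3 × 0.216) = 0.8117; Cpl = (μ̂ − LSL) / (3σ̂) = (33.744 − 32.913) / (3 × 0.216) = 1.2824; Cpk = min(Cpu, Cpl) = 0.8117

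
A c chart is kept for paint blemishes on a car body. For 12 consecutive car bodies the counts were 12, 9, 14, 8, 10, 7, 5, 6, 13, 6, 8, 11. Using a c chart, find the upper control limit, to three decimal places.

c̄ = (12 + 9 + 14 + 8 + 10 + 7 + 5 + 6 + 13 + 6 + 8 + 11) / 12 = 109 / 12 = 9.0833
UCL = c̄ + 3√c̄ = 9.0833 + 3 × √9.0833 = 9.0833 + 3 × 3.0139 = 18.1249

18.125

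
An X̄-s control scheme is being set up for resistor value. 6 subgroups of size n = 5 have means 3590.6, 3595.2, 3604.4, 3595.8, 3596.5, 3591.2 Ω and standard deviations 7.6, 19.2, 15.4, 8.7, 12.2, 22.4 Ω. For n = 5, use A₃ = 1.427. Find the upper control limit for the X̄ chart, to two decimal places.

3615.95

X̄̄ = (3590.6 + 3595.2 + 3604.4 + 3595.8 + 3596.5 + 3591.2) / 6 = 3595.6167
s̄ = (7.6 + 19.2 + 15.4 + 8.7 + 12.2 + 22.4) / 6 = 14.2500
UCL = X̄̄ + A₃·s̄ = 3595.6167 + 1.427 × 14.2500 = 3615.9514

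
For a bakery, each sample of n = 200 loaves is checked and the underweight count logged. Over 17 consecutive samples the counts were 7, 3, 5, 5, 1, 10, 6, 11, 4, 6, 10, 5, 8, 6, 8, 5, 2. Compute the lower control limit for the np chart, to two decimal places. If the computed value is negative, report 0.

p̄ = Σdᵢ / (k·n) = 102 / (17 × 200) = 0.03000
LCL = np̄ − 3·√(np̄(1−p̄)) = 6.0000 − 3 × 2.4125 = -1.2374 → 0 (negative, so LCL = 0)

0.00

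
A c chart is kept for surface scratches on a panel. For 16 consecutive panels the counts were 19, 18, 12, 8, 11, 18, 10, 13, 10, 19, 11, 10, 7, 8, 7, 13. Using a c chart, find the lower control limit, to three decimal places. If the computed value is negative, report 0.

1.679

c̄ = (19 + 18 + 12 + 8 + 11 + 18 + 10 + 13 + 10 + 19 + 11 + 10 + 7 + 8 + 7 + 13) / 16 = 194 / 16 = 12.1250
LCL = c̄ − 3√c̄ = 12.1250 − 3 × 3.4821 = 1.6787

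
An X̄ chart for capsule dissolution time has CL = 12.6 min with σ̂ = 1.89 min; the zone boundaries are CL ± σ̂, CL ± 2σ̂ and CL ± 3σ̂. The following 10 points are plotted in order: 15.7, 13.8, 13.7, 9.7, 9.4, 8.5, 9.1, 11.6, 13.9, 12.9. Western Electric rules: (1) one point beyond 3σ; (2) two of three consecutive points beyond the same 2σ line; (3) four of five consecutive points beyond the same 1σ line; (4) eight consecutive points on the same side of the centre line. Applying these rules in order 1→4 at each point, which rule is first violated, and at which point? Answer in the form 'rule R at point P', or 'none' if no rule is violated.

Zone of each point (C = within 1σ̂, B = 1σ̂–2σ̂, A = 2σ̂–3σ̂, * = beyond 3σ̂; sign = side of CL): 1:+B, 2:+C, 3:+C, 4:-B, 5:-B, 6:-A, 7:-B, 8:-C, 9:+C, 10:+C
Rule 3 (four of five consecutive points beyond the same 1σ limit) is satisfied at point 7.

rule 3 at point 7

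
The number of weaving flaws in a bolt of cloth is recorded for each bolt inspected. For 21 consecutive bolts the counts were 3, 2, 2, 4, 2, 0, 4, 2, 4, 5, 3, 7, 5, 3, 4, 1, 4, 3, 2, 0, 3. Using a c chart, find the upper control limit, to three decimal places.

c̄ = (3 + 2 + 2 + 4 + 2 + 0 + 4 + 2 + 4 + 5 + 3 + 7 + 5 + 3 + 4 + 1 + 4 + 3 + 2 + 0 + 3) / 21 = 63 / 21 = 3.0000
UCL = c̄ + 3√c̄ = 3.0000 + 3 × √3.0000 = 3.0000 + 3 × 1.7321 = 8.1962

8.196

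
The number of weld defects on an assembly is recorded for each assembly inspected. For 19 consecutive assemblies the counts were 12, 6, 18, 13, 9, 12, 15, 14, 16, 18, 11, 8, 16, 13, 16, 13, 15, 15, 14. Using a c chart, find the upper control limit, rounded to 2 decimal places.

c̄ = (12 + 6 + 18 + 13 + 9 + 12 + 15 + 14 + 16 + 18 + 11 + 8 + 16 + 13 + 16 + 13 + 15 + 15 + 14) / 19 = 254 / 19 = 13.3684
UCL = c̄ + 3√c̄ = 13.3684 + 3 × √13.3684 = 13.3684 + 3 × 3.6563 = 24.3373

24.34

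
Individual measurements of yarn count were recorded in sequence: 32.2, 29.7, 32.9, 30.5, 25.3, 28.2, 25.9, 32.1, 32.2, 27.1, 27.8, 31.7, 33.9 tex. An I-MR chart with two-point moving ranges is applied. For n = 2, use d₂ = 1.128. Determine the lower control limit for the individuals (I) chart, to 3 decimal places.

X̄ = (32.2 + 29.7 + 32.9 + 30.5 + 25.3 + 28.2 + 25.9 + 32.1 + 32.2 + 27.1 + 27.8 + 31.7 + 33.9) / 13 = 29.9615
Moving ranges: 2.5, 3.2, 2.4, 5.2, 2.9, 2.3, 6.2, 0.1, 5.1, 0.7, 3.9, 2.2; M̄R̄ = 36.7000 / 12 = 3.0583
LCL = X̄ − 3·M̄R̄/d₂ = 29.9615 − 3 × 3.0583 / 1.128 = 21.8277

21.828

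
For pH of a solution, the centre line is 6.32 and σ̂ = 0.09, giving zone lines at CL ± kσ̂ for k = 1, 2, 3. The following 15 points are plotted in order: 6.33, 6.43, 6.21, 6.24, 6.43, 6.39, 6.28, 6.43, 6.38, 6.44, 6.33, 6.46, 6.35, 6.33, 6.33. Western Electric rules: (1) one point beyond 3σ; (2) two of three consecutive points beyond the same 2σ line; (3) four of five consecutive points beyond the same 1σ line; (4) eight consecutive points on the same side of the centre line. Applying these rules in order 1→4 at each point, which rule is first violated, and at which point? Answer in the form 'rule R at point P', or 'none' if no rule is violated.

rule 4 at point 15

Zone of each point (C = within 1σ̂, B = 1σ̂–2σ̂, A = 2σ̂–3σ̂, * = beyond 3σ̂; sign = side of CL): 1:+C, 2:+B, 3:-B, 4:-C, 5:+B, 6:+C, 7:-C, 8:+B, 9:+C, 10:+B, 11:+C, 12:+B, 13:+C, 14:+C, 15:+C
Rule 4 (eight consecutive points on the same side of the centre line) is satisfied at point 15.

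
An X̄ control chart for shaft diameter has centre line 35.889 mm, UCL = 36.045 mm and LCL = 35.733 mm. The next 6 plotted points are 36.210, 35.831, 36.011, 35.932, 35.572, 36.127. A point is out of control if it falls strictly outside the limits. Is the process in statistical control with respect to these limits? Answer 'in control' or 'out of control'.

Compare each point to [35.733, 36.045]: sample 1 = 36.210 > UCL; sample 5 = 35.572 < LCL; sample 6 = 36.127 > UCL.

out of control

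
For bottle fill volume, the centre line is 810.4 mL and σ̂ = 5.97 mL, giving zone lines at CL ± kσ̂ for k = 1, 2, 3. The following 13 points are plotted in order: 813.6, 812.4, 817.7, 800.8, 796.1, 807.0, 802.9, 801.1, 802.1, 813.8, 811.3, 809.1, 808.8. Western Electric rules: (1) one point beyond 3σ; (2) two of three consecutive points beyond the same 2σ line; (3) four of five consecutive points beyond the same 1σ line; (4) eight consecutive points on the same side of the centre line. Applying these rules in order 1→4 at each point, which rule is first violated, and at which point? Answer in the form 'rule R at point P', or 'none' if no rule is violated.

rule 3 at point 8

Zone of each point (C = within 1σ̂, B = 1σ̂–2σ̂, A = 2σ̂–3σ̂, * = beyond 3σ̂; sign = side of CL): 1:+C, 2:+C, 3:+B, 4:-B, 5:-A, 6:-C, 7:-B, 8:-B, 9:-B, 10:+C, 11:+C, 12:-C, 13:-C
Rule 3 (four of five consecutive points beyond the same 1σ limit) is satisfied at point 8.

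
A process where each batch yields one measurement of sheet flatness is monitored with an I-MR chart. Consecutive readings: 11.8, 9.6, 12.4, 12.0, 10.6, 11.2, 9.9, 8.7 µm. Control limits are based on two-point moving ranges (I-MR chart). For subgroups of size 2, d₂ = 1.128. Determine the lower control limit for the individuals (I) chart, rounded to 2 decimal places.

7.01

X̄ = (11.8 + 9.6 + 12.4 + 12.0 + 10.6 + 11.2 + 9.9 + 8.7) / 8 = 10.7750
Moving ranges: 2.2, 2.8, 0.4, 1.4, 0.6, 1.3, 1.2; M̄R̄ = 9.9000 / 7 = 1.4143
LCL = X̄ − 3·M̄R̄/d₂ = 10.7750 − 3 × 1.4143 / 1.128 = 7.0136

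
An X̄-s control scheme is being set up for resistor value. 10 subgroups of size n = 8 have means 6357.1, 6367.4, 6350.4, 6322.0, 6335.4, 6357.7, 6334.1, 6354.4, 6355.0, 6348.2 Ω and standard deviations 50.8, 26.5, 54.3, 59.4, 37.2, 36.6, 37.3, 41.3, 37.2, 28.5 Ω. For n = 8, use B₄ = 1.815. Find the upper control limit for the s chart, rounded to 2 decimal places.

s̄ = (50.8 + 26.5 + 54.3 + 59.4 + 37.2 + 36.6 + 37.3 + 41.3 + 37.2 + 28.5) / 10 = 40.9100
UCL_s = B₄·s̄ = 1.815 × 40.9100 = 74.2516

74.25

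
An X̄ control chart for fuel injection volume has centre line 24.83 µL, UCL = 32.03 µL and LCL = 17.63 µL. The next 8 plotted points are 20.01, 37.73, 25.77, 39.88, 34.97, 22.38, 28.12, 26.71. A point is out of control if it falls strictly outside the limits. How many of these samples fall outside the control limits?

3

Compare each point to [17.63, 32.03]: sample 2 = 37.73 > UCL; sample 4 = 39.88 > UCL; sample 5 = 34.97 > UCL.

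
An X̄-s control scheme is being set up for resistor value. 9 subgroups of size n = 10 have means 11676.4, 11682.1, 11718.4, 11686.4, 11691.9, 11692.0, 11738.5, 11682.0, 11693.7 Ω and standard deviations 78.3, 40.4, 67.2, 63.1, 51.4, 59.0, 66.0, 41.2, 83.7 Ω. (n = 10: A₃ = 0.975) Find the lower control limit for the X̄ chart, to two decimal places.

11636.10

X̄̄ = (11676.4 + 11682.1 + 11718.4 + 11686.4 + 11691.9 + 11692.0 + 11738.5 + 11682.0 + 11693.7) / 9 = 11695.7111
s̄ = (78.3 + 40.4 + 67.2 + 63.1 + 51.4 + 59.0 + 66.0 + 41.2 + 83.7) / 9 = 61.1444
LCL = X̄̄ − A₃·s̄ = 11695.7111 − 0.975 × 61.1444 = 11636.0953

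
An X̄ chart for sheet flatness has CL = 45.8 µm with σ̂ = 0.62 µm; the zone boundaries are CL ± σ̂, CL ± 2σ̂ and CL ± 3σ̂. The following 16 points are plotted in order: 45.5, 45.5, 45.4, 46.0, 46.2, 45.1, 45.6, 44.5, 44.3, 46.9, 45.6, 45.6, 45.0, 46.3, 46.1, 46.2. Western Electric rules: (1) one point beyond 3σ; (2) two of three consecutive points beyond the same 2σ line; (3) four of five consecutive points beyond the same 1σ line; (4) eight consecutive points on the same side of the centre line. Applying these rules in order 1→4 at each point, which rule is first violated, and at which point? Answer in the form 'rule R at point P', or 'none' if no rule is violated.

Zone of each point (C = within 1σ̂, B = 1σ̂–2σ̂, A = 2σ̂–3σ̂, * = beyond 3σ̂; sign = side of CL): 1:-C, 2:-C, 3:-C, 4:+C, 5:+C, 6:-B, 7:-C, 8:-A, 9:-A, 10:+B, 11:-C, 12:-C, 13:-B, 14:+C, 15:+C, 16:+C
Rule 2 (two of three consecutive points beyond the same 2σ limit) is satisfied at point 9.

rule 2 at point 9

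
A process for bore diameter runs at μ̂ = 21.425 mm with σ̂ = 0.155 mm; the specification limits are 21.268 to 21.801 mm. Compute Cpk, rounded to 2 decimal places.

Cpu = (USL − μ̂) / (3σ̂) = (21.801 − 21.425) / (3 × 0.155) = 0.8086; Cpl = (μ̂ − LSL) / (3σ̂) = (21.425 − 21.268) / (3 × 0.155) = 0.3376; Cpk = min(Cpu, Cpl) = 0.3376

0.34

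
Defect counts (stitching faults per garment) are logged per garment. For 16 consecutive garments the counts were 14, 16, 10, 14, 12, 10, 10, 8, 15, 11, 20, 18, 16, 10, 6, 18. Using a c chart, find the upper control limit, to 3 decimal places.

c̄ = (14 + 16 + 10 + 14 + 12 + 10 + 10 + 8 + 15 + 11 + 20 + 18 + 16 + 10 + 6 + 18) / 16 = 208 / 16 = 13.0000
UCL = c̄ + 3√c̄ = 13.0000 + 3 × √13.0000 = 13.0000 + 3 × 3.6056 = 23.8167

23.817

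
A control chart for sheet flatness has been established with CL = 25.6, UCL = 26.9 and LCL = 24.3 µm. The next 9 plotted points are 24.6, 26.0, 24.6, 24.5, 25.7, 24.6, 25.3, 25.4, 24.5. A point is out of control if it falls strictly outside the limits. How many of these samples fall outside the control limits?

0

All 9 points lie within [24.3, 26.9].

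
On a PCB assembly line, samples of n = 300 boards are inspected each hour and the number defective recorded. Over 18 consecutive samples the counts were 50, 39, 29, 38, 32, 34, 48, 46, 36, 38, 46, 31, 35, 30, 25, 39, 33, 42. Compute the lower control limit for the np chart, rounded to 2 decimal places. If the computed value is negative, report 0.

p̄ = Σdᵢ / (k·n) = 671 / (18 × 300) = 0.12426
LCL = np̄ − 3·√(np̄(1−p̄)) = 37.2778 − 3 × 5.7136 = 20.1369

20.14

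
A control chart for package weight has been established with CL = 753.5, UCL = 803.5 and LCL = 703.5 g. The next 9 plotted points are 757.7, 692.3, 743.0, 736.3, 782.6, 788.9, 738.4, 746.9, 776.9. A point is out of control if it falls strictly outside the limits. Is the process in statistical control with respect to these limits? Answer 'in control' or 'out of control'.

Compare each point to [703.5, 803.5]: sample 2 = 692.3 < LCL.

out of control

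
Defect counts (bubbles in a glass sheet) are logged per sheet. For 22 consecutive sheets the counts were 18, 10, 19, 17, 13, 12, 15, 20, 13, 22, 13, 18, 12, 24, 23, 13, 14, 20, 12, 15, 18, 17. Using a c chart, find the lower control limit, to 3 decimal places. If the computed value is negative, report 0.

c̄ = (18 + 10 + 19 + 17 + 13 + 12 + 15 + 20 + 13 + 22 + 13 + 18 + 12 + 24 + 23 + 13 + 14 + 20 + 12 + 15 + 18 + 17) / 22 = 358 / 22 = 16.2727
LCL = c̄ − 3√c̄ = 16.2727 − 3 × 4.0339 = 4.1709

4.171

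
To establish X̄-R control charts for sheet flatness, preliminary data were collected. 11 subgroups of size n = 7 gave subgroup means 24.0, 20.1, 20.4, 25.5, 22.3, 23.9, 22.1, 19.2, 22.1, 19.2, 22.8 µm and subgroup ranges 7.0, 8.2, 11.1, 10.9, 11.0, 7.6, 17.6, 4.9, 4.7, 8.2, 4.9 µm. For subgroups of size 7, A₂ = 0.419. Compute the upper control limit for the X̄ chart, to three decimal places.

25.624

X̄̄ = (24.0 + 20.1 + 20.4 + 25.5 + 22.3 + 23.9 + 22.1 + 19.2 + 22.1 + 19.2 + 22.8) / 11 = 241.6000 / 11 = 21.9636
R̄ = (7.0 + 8.2 + 11.1 + 10.9 + 11.0 + 7.6 + 17.6 + 4.9 + 4.7 + 8.2 + 4.9) / 11 = 96.1000 / 11 = 8.7364
UCL = X̄̄ + A₂·R̄ = 21.9636 + 0.419 × 8.7364 = 25.6242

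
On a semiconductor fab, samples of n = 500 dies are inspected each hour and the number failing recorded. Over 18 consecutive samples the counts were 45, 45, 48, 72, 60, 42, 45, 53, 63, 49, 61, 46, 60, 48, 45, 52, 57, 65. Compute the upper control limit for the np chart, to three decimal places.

p̄ = Σdᵢ / (k·n) = 956 / (18 × 500) = 0.10622
UCL = np̄ + 3·√(np̄(1−p̄)) = 53.1111 + 3 × √(53.1111×0.89378) = 53.1111 + 3 × 6.8898 = 73.7806

73.781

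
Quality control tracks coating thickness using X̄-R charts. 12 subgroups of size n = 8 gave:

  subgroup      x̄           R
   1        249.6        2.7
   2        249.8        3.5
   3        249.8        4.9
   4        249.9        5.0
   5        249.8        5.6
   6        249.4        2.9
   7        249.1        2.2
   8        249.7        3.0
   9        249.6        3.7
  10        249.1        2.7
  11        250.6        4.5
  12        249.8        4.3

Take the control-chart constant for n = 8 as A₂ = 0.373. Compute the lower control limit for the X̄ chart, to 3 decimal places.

X̄̄ = (249.6 + 249.8 + 249.8 + 249.9 + 249.8 + 249.4 + 249.1 + 249.7 + 249.6 + 249.1 + 250.6 + 249.8) / 12 = 2996.2000 / 12 = 249.6833
R̄ = (2.7 + 3.5 + 4.9 + 5.0 + 5.6 + 2.9 + 2.2 + 3.0 + 3.7 + 2.7 + 4.5 + 4.3) / 12 = 45.0000 / 12 = 3.7500
LCL = X̄̄ − A₂·R̄ = 249.6833 − 0.373 × 3.7500 = 248.2846

248.285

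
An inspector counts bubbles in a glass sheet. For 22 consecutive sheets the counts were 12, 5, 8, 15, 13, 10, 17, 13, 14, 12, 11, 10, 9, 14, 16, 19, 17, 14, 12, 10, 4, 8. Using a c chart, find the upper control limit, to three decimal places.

22.327

c̄ = (12 + 5 + 8 + 15 + 13 + 10 + 17 + 13 + 14 + 12 + 11 + 10 + 9 + 14 + 16 + 19 + 17 + 14 + 12 + 10 + 4 + 8) / 22 = 263 / 22 = 11.9545
UCL = c̄ + 3√c̄ = 11.9545 + 3 × √11.9545 = 11.9545 + 3 × 3.4575 = 22.3271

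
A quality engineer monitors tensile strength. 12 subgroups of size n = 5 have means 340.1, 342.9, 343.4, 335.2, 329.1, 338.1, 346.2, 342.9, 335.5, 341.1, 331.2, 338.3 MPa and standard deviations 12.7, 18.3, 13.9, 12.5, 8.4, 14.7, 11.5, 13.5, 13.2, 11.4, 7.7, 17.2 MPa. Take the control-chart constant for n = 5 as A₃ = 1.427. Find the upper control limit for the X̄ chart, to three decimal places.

X̄̄ = (340.1 + 342.9 + 343.4 + 335.2 + 329.1 + 338.1 + 346.2 + 342.9 + 335.5 + 341.1 + 331.2 + 338.3) / 12 = 338.6667
s̄ = (12.7 + 18.3 + 13.9 + 12.5 + 8.4 + 14.7 + 11.5 + 13.5 + 13.2 + 11.4 + 7.7 + 17.2) / 12 = 12.9167
UCL = X̄̄ + A₃·s̄ = 338.6667 + 1.427 × 12.9167 = 357.0987

357.099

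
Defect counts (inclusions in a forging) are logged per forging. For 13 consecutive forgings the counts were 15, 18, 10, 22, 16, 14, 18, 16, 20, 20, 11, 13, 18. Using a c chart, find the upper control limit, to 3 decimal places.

c̄ = (15 + 18 + 10 + 22 + 16 + 14 + 18 + 16 + 20 + 20 + 11 + 13 + 18) / 13 = 211 / 13 = 16.2308
UCL = c̄ + 3√c̄ = 16.2308 + 3 × √16.2308 = 16.2308 + 3 × 4.0287 = 28.3170

28.317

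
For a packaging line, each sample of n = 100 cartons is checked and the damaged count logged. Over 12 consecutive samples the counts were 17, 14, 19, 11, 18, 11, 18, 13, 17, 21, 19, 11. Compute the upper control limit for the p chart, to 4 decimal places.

0.2668

p̄ = Σdᵢ / (k·n) = 189 / (12 × 100) = 0.15750
UCL = p̄ + 3·√(p̄(1−p̄)/n) = 0.15750 + 3 × √(0.15750×0.84250/100) = 0.15750 + 3 × 0.03643 = 0.26678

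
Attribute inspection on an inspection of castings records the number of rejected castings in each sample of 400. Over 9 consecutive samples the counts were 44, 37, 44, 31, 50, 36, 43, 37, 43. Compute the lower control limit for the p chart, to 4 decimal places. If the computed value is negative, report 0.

0.0561

p̄ = Σdᵢ / (k·n) = 365 / (9 × 400) = 0.10139
LCL = p̄ − 3·√(p̄(1−p̄)/n) = 0.10139 − 3 × 0.01509 = 0.05611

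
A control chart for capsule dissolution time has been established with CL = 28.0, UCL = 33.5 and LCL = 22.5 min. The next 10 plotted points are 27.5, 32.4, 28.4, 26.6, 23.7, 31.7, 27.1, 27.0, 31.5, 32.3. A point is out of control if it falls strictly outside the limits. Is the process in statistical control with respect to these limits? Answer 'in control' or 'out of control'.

in control

All 10 points lie within [22.5, 33.5].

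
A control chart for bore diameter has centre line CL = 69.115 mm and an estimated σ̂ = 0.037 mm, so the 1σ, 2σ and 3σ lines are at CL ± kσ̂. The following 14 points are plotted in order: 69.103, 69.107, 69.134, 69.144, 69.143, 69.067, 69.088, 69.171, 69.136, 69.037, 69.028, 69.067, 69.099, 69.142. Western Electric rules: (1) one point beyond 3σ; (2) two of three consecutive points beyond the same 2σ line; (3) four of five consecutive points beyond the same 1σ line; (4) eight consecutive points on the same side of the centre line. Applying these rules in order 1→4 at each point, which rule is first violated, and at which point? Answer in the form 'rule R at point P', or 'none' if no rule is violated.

rule 2 at point 11

Zone of each point (C = within 1σ̂, B = 1σ̂–2σ̂, A = 2σ̂–3σ̂, * = beyond 3σ̂; sign = side of CL): 1:-C, 2:-C, 3:+C, 4:+C, 5:+C, 6:-B, 7:-C, 8:+B, 9:+C, 10:-A, 11:-A, 12:-B, 13:-C, 14:+C
Rule 2 (two of three consecutive points beyond the same 2σ limit) is satisfied at point 11.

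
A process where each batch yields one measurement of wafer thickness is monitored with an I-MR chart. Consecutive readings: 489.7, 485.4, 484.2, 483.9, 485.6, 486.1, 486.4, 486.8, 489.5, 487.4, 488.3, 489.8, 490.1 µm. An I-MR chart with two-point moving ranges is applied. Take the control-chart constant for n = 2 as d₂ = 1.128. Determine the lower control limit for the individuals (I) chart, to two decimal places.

483.58

X̄ = (489.7 + 485.4 + 484.2 + 483.9 + 485.6 + 486.1 + 486.4 + 486.8 + 489.5 + 487.4 + 488.3 + 489.8 + 490.1) / 13 = 487.1692
Moving ranges: 4.3, 1.2, 0.3, 1.7, 0.5, 0.3, 0.4, 2.7, 2.1, 0.9, 1.5, 0.3; M̄R̄ = 16.2000 / 12 = 1.3500
LCL = X̄ − 3·M̄R̄/d₂ = 487.1692 − 3 × 1.3500 / 1.128 = 483.5788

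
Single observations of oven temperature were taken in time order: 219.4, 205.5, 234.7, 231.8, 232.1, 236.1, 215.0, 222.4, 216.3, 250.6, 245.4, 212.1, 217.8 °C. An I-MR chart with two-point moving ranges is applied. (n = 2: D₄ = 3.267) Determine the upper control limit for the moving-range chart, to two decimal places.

44.49

Moving ranges: 13.9, 29.2, 2.9, 0.3, 4.0, 21.1, 7.4, 6.1, 34.3, 5.2, 33.3, 5.7; M̄R̄ = 163.4000 / 12 = 13.6167
UCL_MR = D₄·M̄R̄ = 3.267 × 13.6167 = 44.4856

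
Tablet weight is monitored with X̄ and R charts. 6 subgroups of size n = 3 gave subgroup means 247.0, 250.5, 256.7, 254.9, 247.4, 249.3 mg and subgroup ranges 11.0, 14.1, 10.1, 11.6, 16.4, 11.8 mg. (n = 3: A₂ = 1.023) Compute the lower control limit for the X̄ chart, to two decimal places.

238.18

X̄̄ = (247.0 + 250.5 + 256.7 + 254.9 + 247.4 + 249.3) / 6 = 1505.8000 / 6 = 250.9667
R̄ = (11.0 + 14.1 + 10.1 + 11.6 + 16.4 + 11.8) / 6 = 75.0000 / 6 = 12.5000
LCL = X̄̄ − A₂·R̄ = 250.9667 − 1.023 × 12.5000 = 238.1792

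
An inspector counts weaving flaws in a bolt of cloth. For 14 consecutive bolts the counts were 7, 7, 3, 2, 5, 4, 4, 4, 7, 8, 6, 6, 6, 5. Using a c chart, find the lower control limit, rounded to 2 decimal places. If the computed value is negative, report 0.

c̄ = (7 + 7 + 3 + 2 + 5 + 4 + 4 + 4 + 7 + 8 + 6 + 6 + 6 + 5) / 14 = 74 / 14 = 5.2857
LCL = c̄ − 3√c̄ = 5.2857 − 3 × 2.2991 = -1.6115 → 0 (cannot be negative)

0.00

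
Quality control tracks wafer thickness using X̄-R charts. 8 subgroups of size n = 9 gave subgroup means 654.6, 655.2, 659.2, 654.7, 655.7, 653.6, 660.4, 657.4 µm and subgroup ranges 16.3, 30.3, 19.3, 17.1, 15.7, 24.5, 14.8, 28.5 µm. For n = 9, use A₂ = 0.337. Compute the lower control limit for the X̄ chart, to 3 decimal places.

649.336

X̄̄ = (654.6 + 655.2 + 659.2 + 654.7 + 655.7 + 653.6 + 660.4 + 657.4) / 8 = 5250.8000 / 8 = 656.3500
R̄ = (16.3 + 30.3 + 19.3 + 17.1 + 15.7 + 24.5 + 14.8 + 28.5) / 8 = 166.5000 / 8 = 20.8125
LCL = X̄̄ − A₂·R̄ = 656.3500 − 0.337 × 20.8125 = 649.3362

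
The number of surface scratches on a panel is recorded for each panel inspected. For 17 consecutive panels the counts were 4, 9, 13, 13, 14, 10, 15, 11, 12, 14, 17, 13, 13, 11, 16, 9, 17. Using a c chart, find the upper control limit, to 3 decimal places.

c̄ = (4 + 9 + 13 + 13 + 14 + 10 + 15 + 11 + 12 + 14 + 17 + 13 + 13 + 11 + 16 + 9 + 17) / 17 = 211 / 17 = 12.4118
UCL = c̄ + 3√c̄ = 12.4118 + 3 × √12.4118 = 12.4118 + 3 × 3.5230 = 22.9809

22.981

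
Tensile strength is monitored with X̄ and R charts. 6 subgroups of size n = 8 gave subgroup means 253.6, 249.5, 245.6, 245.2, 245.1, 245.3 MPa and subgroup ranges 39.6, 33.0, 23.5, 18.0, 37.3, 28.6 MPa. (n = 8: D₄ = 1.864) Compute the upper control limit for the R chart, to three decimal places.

55.920

R̄ = (39.6 + 33.0 + 23.5 + 18.0 + 37.3 + 28.6) / 6 = 180.0000 / 6 = 30.0000
UCL_R = D₄·R̄ = 1.864 × 30.0000 = 55.9200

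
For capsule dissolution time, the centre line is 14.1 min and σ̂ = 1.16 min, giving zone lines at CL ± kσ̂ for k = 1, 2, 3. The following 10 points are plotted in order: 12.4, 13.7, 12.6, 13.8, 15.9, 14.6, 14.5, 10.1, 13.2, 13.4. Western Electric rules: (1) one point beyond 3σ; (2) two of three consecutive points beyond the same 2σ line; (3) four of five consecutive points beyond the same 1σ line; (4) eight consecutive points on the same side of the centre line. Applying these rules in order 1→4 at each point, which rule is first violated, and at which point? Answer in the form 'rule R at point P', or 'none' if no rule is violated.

Zone of each point (C = within 1σ̂, B = 1σ̂–2σ̂, A = 2σ̂–3σ̂, * = beyond 3σ̂; sign = side of CL): 1:-B, 2:-C, 3:-B, 4:-C, 5:+B, 6:+C, 7:+C, 8:-*, 9:-C, 10:-C
Rule 1 (one point beyond the 3σ limits) is satisfied at point 8.

rule 1 at point 8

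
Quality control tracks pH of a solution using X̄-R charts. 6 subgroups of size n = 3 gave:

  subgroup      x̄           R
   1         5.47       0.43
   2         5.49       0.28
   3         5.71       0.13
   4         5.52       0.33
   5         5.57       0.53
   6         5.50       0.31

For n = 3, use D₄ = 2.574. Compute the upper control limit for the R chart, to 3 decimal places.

0.862

R̄ = (0.43 + 0.28 + 0.13 + 0.33 + 0.53 + 0.31) / 6 = 2.0100 / 6 = 0.3350
UCL_R = D₄·R̄ = 2.574 × 0.3350 = 0.8623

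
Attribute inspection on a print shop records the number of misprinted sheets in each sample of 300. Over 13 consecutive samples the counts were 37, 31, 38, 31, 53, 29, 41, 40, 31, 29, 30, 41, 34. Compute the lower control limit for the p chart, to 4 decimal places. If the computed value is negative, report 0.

p̄ = Σdᵢ / (k·n) = 465 / (13 × 300) = 0.11923
LCL = p̄ − 3·√(p̄(1−p̄)/n) = 0.11923 − 3 × 0.01871 = 0.06310

0.0631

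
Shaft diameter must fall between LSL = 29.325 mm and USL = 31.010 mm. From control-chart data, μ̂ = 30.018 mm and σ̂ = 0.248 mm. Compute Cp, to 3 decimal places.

1.132

Cp = (USL − LSL) / (6σ̂) = (31.010 − 29.325) / (6 × 0.248) = 1.6850 / 1.4880 = 1.1324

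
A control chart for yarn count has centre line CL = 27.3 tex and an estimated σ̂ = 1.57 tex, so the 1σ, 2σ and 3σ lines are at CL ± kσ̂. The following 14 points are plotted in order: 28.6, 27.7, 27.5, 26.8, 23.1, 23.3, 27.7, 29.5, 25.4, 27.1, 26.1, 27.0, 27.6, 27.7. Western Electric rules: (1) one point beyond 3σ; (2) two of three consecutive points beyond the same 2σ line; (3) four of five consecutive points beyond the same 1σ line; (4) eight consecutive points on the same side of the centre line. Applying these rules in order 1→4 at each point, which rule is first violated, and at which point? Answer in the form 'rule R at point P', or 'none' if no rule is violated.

Zone of each point (C = within 1σ̂, B = 1σ̂–2σ̂, A = 2σ̂–3σ̂, * = beyond 3σ̂; sign = side of CL): 1:+C, 2:+C, 3:+C, 4:-C, 5:-A, 6:-A, 7:+C, 8:+B, 9:-B, 10:-C, 11:-C, 12:-C, 13:+C, 14:+C
Rule 2 (two of three consecutive points beyond the same 2σ limit) is satisfied at point 6.

rule 2 at point 6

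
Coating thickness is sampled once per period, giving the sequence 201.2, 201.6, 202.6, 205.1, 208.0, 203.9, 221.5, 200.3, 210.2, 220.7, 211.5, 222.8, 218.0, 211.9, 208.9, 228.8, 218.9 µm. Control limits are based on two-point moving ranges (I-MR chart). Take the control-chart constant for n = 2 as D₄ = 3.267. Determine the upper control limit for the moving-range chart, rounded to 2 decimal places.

Moving ranges: 0.4, 1.0, 2.5, 2.9, 4.1, 17.6, 21.2, 9.9, 10.5, 9.2, 11.3, 4.8, 6.1, 3.0, 19.9, 9.9; M̄R̄ = 134.3000 / 16 = 8.3938
UCL_MR = D₄·M̄R̄ = 3.267 × 8.3938 = 27.4224

27.42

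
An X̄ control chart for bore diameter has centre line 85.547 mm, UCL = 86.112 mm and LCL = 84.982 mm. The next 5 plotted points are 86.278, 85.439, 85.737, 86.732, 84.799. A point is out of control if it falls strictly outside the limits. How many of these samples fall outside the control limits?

3

Compare each point to [84.982, 86.112]: sample 1 = 86.278 > UCL; sample 4 = 86.732 > UCL; sample 5 = 84.799 < LCL.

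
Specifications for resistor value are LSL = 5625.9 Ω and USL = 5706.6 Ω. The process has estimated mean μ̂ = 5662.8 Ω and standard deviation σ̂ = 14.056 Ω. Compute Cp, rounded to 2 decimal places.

Cp = (USL − LSL) / (6σ̂) = (5706.6 − 5625.9) / (6 × 14.056) = 80.7000 / 84.3360 = 0.9569

0.96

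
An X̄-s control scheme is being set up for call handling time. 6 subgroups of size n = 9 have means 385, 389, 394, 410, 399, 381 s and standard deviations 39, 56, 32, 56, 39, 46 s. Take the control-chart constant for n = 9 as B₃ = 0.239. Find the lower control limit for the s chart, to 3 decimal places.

s̄ = (39 + 56 + 32 + 56 + 39 + 46) / 6 = 44.6667
LCL_s = B₃·s̄ = 0.239 × 44.6667 = 10.6753

10.675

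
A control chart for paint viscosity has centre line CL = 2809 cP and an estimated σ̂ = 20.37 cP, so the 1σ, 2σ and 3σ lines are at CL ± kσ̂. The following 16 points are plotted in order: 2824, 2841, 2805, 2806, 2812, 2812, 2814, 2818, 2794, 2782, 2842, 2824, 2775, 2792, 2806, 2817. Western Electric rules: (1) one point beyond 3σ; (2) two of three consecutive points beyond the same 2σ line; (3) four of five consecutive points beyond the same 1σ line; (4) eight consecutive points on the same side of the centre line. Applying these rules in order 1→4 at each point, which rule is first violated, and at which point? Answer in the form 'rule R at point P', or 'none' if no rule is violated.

Zone of each point (C = within 1σ̂, B = 1σ̂–2σ̂, A = 2σ̂–3σ̂, * = beyond 3σ̂; sign = side of CL): 1:+C, 2:+B, 3:-C, 4:-C, 5:+C, 6:+C, 7:+C, 8:+C, 9:-C, 10:-B, 11:+B, 12:+C, 13:-B, 14:-C, 15:-C, 16:+C
No rule fires across all 16 points.

none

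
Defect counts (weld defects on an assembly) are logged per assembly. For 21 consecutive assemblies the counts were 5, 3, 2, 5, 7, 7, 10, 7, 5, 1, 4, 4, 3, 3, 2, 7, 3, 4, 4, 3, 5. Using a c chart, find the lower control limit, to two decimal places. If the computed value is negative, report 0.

0.00

c̄ = (5 + 3 + 2 + 5 + 7 + 7 + 10 + 7 + 5 + 1 + 4 + 4 + 3 + 3 + 2 + 7 + 3 + 4 + 4 + 3 + 5) / 21 = 94 / 21 = 4.4762
LCL = c̄ − 3√c̄ = 4.4762 − 3 × 2.1157 = -1.8709 → 0 (cannot be negative)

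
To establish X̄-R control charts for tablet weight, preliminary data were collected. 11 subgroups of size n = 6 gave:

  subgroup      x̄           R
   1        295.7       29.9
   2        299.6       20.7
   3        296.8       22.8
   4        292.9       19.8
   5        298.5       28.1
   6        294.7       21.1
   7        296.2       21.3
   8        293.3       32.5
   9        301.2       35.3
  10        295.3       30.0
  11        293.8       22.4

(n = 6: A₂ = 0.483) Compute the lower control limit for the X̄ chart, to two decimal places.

283.72

X̄̄ = (295.7 + 299.6 + 296.8 + 292.9 + 298.5 + 294.7 + 296.2 + 293.3 + 301.2 + 295.3 + 293.8) / 11 = 3258.0000 / 11 = 296.1818
R̄ = (29.9 + 20.7 + 22.8 + 19.8 + 28.1 + 21.1 + 21.3 + 32.5 + 35.3 + 30.0 + 22.4) / 11 = 283.9000 / 11 = 25.8091
LCL = X̄̄ − A₂·R̄ = 296.1818 − 0.483 × 25.8091 = 283.7160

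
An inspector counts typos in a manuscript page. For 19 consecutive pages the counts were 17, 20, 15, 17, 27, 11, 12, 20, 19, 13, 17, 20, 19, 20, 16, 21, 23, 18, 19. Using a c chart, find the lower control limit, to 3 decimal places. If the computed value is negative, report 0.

5.340

c̄ = (17 + 20 + 15 + 17 + 27 + 11 + 12 + 20 + 19 + 13 + 17 + 20 + 19 + 20 + 16 + 21 + 23 + 18 + 19) / 19 = 344 / 19 = 18.1053
LCL = c̄ − 3√c̄ = 18.1053 − 3 × 4.2550 = 5.3402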